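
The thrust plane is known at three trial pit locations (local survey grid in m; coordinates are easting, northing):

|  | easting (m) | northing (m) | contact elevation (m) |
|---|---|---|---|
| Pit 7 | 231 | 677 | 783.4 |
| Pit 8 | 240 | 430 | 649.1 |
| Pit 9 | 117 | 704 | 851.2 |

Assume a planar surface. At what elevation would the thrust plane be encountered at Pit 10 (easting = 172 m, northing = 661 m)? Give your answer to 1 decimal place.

802.7 m

Let the plane be z = a·easting + b·northing + c.
Pit 8−Pit 7: 9a − 247b = −134.3;  Pit 9−Pit 7: −114a + 27b = 67.8.
Solving gives a = −0.47002, b = 0.52660.
Then c = 783.4 − a·231 − b·677 = 535.47.
At (172, 661): z = −80.8 + 348.1 + 535.47 = 802.7 m.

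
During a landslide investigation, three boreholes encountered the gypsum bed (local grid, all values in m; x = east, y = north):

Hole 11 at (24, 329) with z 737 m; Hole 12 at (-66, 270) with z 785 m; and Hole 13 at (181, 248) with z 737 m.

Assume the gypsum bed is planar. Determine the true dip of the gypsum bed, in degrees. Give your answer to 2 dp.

Let the plane be z = a·x + b·y + c.
Hole 12−Hole 11: −90a − 59b = 48;  Hole 13−Hole 11: 157a − 81b = 0.
Solving gives a = −0.23488, b = −0.45526.
Gradient magnitude |∇z| = √(a² + b²) = √(0.05517 + 0.20727) = 0.51228.
True dip = arctan(0.51228) = 27.13°, dipping toward NNE (azimuth ≈ 027°).

27.13°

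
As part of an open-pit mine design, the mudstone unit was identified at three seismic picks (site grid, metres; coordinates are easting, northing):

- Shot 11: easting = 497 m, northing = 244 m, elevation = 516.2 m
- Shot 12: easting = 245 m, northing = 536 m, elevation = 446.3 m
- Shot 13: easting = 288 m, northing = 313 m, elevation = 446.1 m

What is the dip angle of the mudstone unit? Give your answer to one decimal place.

20.1°

Two edge vectors: Shot 11→Shot 12 = (-252, 292, -69.9), Shot 11→Shot 13 = (-209, 69, -70.1).
Normal n = (Shot 11→Shot 12) × (Shot 11→Shot 13) = (-15646.1, -3056.1, 43640).
So ∂z/∂easting = −n_x/n_z = 0.35853 and ∂z/∂northing = −n_y/n_z = 0.07003.
Gradient magnitude |∇z| = √(a² + b²) = √(0.12854 + 0.00490) = 0.36530.
True dip = arctan(0.36530) = 20.1°, dipping toward W (azimuth ≈ 259°).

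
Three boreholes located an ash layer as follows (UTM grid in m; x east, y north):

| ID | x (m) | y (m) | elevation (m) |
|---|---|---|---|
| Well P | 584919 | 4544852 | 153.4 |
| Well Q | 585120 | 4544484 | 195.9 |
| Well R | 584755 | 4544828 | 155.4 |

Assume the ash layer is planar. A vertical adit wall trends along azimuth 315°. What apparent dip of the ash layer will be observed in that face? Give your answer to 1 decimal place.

4.7°

Two edge vectors: Well P→Well Q = (201, -368, 42.5), Well P→Well R = (-164, -24, 2).
Normal n = (Well P→Well Q) × (Well P→Well R) = (284, -7372, -65176).
So ∂z/∂x = −n_x/n_z = 0.00436 and ∂z/∂y = −n_y/n_z = −0.11311.
Unit vector along 315° is (sin 315°, cos 315°) = (-0.7071, 0.7071).
Slope in that direction = a·(-0.7071) + b·(0.7071) = −0.08306.
Apparent dip = arctan|0.08306| = 4.7° (true dip is 6.5°, so apparent ≤ true as expected).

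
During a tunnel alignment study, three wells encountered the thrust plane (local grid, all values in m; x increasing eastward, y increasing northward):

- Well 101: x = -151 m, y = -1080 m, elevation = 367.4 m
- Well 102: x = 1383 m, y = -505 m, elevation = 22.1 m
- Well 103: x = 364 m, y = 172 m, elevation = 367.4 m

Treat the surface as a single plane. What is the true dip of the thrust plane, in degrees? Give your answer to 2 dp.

Let the plane be z = a·x + b·y + c.
Well 102−Well 101: 1534a + 575b = −345.3;  Well 103−Well 101: 515a + 1252b = 0.
Solving gives a = −0.26613, b = 0.10947.
Gradient magnitude |∇z| = √(a² + b²) = √(0.07083 + 0.01198) = 0.28777.
True dip = arctan(0.28777) = 16.05°, dipping toward ESE (azimuth ≈ 112°).

16.05°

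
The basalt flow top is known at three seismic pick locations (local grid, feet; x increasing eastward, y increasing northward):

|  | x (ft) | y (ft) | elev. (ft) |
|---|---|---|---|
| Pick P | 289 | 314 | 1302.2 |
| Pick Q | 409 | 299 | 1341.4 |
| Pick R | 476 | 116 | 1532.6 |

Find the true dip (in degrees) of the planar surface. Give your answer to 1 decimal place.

44.7°

Let the plane be z = a·x + b·y + c.
Pick Q−Pick P: 120a − 15b = 39.2;  Pick R−Pick P: 187a − 198b = 230.4.
Solving gives a = 0.20547, b = −0.96958.
Gradient magnitude |∇z| = √(a² + b²) = √(0.04222 + 0.94009) = 0.99111.
True dip = arctan(0.99111) = 44.7°, dipping toward NNW (azimuth ≈ 348°).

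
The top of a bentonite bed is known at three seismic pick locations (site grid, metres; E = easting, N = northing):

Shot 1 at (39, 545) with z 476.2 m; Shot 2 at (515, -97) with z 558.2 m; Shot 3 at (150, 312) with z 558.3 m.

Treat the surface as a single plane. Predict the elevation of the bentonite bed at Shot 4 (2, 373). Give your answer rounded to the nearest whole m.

638 m

Two edge vectors: Shot 1→Shot 2 = (476, -642, 82), Shot 1→Shot 3 = (111, -233, 82.1).
Normal n = (Shot 1→Shot 2) × (Shot 1→Shot 3) = (-33602.2, -29977.6, -39646).
So ∂z/∂E = −n_x/n_z = −0.84756 and ∂z/∂N = −n_y/n_z = −0.75613.
Intercept c from Shot 1: 476.2 + 33.05 + 412.09 = 921.35.
At (2, 373): z = −1.7 − 282.0 + 921.35 = 637.6 m.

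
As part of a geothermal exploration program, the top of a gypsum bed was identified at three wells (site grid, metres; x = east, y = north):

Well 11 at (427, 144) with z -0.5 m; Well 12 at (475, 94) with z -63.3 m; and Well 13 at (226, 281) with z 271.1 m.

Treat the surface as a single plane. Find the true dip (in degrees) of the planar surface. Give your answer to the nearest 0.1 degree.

Two edge vectors: Well 11→Well 12 = (48, -50, -62.8), Well 11→Well 13 = (-201, 137, 271.6).
Normal n = (Well 11→Well 12) × (Well 11→Well 13) = (-4976.4, -414, -3474).
So ∂z/∂x = −n_x/n_z = −1.43247 and ∂z/∂y = −n_y/n_z = −0.11917.
Gradient magnitude |∇z| = √(a² + b²) = √(2.05197 + 0.01420) = 1.43742.
True dip = arctan(1.43742) = 55.2°, dipping toward E (azimuth ≈ 085°).

55.2°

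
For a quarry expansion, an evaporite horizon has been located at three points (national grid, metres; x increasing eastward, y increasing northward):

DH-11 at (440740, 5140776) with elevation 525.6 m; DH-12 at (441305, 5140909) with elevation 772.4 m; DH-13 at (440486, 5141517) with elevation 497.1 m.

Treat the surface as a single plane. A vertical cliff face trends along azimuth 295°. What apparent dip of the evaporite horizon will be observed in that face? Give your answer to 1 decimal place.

18.3°

Let the plane be z = a·x + b·y + c.
DH-12−DH-11: 565a + 133b = 246.8;  DH-13−DH-11: −254a + 741b = −28.5.
Solving gives a = 0.41258, b = 0.10296.
Unit vector along 295° is (sin 295°, cos 295°) = (-0.9063, 0.4226).
Slope in that direction = a·(-0.9063) + b·(0.4226) = −0.33041.
Apparent dip = arctan|0.33041| = 18.3° (true dip is 23.0°, so apparent ≤ true as expected).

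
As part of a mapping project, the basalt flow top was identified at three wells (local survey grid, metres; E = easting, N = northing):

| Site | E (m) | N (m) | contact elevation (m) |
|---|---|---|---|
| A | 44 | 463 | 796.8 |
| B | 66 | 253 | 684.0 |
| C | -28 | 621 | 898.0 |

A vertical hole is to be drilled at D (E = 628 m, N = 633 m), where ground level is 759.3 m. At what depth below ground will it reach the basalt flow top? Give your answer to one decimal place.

48.4 m

Let the plane be z = a·E + b·N + c.
B−A: 22a − 210b = −112.8;  C−A: −72a + 158b = 101.2.
Solving gives a = −0.29454, b = 0.50629.
Then c = 796.8 − a·44 − b·463 = 575.35.
At (628, 633): z_contact = −184.97 + 320.48 + 575.35 = 710.86 m.
Depth below ground = 759.3 − 710.86 = 48.4 m.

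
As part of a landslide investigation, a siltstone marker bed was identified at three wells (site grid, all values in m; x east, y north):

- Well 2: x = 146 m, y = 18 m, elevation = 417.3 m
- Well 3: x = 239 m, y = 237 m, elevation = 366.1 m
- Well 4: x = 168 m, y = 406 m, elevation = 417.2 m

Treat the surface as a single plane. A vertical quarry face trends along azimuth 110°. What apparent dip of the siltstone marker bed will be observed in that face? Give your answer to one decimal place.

Two edge vectors: Well 2→Well 3 = (93, 219, -51.2), Well 2→Well 4 = (22, 388, -0.1).
Normal n = (Well 2→Well 3) × (Well 2→Well 4) = (19843.7, -1117.1, 31266).
So ∂z/∂x = −n_x/n_z = −0.63467 and ∂z/∂y = −n_y/n_z = 0.03573.
Unit vector along 110° is (sin 110°, cos 110°) = (0.9397, -0.3420).
Slope in that direction = a·(0.9397) + b·(-0.3420) = −0.60862.
Apparent dip = arctan|0.60862| = 31.3° (true dip is 32.4°, so apparent ≤ true as expected).

31.3°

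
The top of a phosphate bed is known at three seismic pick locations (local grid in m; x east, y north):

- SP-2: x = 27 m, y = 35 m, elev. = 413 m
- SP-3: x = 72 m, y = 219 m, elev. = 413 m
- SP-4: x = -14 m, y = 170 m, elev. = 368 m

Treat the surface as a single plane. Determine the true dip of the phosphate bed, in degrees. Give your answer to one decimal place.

32.0°

Two edge vectors: SP-2→SP-3 = (45, 184, 0), SP-2→SP-4 = (-41, 135, -45).
Normal n = (SP-2→SP-3) × (SP-2→SP-4) = (-8280, 2025, 13619).
So ∂z/∂x = −n_x/n_z = 0.60797 and ∂z/∂y = −n_y/n_z = −0.14869.
Gradient magnitude |∇z| = √(a² + b²) = √(0.36963 + 0.02211) = 0.62589.
True dip = arctan(0.62589) = 32.0°, dipping toward WNW (azimuth ≈ 284°).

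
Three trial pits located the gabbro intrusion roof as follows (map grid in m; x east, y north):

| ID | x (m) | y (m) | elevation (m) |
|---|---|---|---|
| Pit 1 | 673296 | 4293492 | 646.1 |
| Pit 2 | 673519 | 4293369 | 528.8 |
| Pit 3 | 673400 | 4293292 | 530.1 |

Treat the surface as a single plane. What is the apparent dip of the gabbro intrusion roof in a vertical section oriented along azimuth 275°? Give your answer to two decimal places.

Let the plane be z = a·x + b·y + c.
Pit 2−Pit 1: 223a − 123b = −117.3;  Pit 3−Pit 1: 104a − 200b = −116.
Solving gives a = −0.28898, b = 0.42973.
Unit vector along 275° is (sin 275°, cos 275°) = (-0.9962, 0.0872).
Slope in that direction = a·(-0.9962) + b·(0.0872) = 0.32534.
Apparent dip = arctan|0.32534| = 18.02° (true dip is 27.4°, so apparent ≤ true as expected).

18.02°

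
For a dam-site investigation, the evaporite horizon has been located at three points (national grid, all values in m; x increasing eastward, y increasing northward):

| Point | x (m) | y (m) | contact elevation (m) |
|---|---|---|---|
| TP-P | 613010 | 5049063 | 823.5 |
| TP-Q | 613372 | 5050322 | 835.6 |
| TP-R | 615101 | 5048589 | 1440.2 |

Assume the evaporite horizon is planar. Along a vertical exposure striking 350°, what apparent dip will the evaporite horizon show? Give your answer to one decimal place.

Two edge vectors: TP-P→TP-Q = (362, 1259, 12.1), TP-P→TP-R = (2091, -474, 616.7).
Normal n = (TP-P→TP-Q) × (TP-P→TP-R) = (782160.7, -197944.3, -2804157).
So ∂z/∂x = −n_x/n_z = 0.27893 and ∂z/∂y = −n_y/n_z = −0.07059.
Unit vector along 350° is (sin 350°, cos 350°) = (-0.1736, 0.9848).
Slope in that direction = a·(-0.1736) + b·(0.9848) = −0.11795.
Apparent dip = arctan|0.11795| = 6.7° (true dip is 16.1°, so apparent ≤ true as expected).

6.7°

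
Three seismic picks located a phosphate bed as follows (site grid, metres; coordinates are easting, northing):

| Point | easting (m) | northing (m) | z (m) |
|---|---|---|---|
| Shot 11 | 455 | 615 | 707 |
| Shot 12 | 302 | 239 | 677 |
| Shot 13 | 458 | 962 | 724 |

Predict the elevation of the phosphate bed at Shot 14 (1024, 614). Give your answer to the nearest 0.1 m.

Let the plane be z = a·easting + b·northing + c.
Shot 12−Shot 11: −153a − 376b = −30;  Shot 13−Shot 11: 3a + 347b = 17.
Solving gives a = 0.077324, b = 0.048323.
Then c = 707 − a·455 − b·615 = 642.10.
At (1024, 614): z = 79.2 + 29.7 + 642.10 = 750.9 m.

750.9 m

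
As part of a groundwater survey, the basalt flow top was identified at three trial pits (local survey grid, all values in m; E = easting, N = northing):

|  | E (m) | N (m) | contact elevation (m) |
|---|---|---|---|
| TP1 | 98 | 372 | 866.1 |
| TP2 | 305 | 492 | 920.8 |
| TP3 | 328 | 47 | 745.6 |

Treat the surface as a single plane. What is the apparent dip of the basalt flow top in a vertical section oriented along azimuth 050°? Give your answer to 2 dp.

15.70°

Let the plane be z = a·E + b·N + c.
TP2−TP1: 207a + 120b = 54.7;  TP3−TP1: 230a − 325b = −120.5.
Solving gives a = 0.03497, b = 0.39552.
Unit vector along 050° is (sin 50°, cos 50°) = (0.7660, 0.6428).
Slope in that direction = a·(0.7660) + b·(0.6428) = 0.28102.
Apparent dip = arctan|0.28102| = 15.70° (true dip is 21.7°, so apparent ≤ true as expected).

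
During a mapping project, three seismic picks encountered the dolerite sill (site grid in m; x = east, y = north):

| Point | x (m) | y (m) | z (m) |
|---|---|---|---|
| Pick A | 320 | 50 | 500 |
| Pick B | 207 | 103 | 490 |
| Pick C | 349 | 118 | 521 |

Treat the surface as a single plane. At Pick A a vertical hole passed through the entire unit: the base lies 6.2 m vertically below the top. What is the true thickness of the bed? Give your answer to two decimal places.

Two edge vectors: Pick A→Pick B = (-113, 53, -10), Pick A→Pick C = (29, 68, 21).
Normal n = (Pick A→Pick B) × (Pick A→Pick C) = (1793, 2083, -9221).
So ∂z/∂x = −n_x/n_z = 0.19445 and ∂z/∂y = −n_y/n_z = 0.22590.
|∇z| = √(a²+b²) = 0.29806, so dip δ = arctan(0.29806) = 16.60°.
True thickness = vertical thickness × cos δ = 6.2 × cos 16.60° = 5.94 m.

5.94 m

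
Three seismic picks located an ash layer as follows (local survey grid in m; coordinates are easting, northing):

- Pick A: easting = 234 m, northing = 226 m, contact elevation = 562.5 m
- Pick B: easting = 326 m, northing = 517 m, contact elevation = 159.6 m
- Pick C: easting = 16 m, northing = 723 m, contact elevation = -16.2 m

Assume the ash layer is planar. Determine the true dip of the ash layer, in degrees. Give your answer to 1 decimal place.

53.0°

Two edge vectors: Pick A→Pick B = (92, 291, -402.9), Pick A→Pick C = (-218, 497, -578.7).
Normal n = (Pick A→Pick B) × (Pick A→Pick C) = (31839.6, 141072.6, 109162).
So ∂z/∂easting = −n_x/n_z = −0.29167 and ∂z/∂northing = −n_y/n_z = −1.29232.
Gradient magnitude |∇z| = √(a² + b²) = √(0.08507 + 1.67010) = 1.32483.
True dip = arctan(1.32483) = 53.0°, dipping toward NNE (azimuth ≈ 013°).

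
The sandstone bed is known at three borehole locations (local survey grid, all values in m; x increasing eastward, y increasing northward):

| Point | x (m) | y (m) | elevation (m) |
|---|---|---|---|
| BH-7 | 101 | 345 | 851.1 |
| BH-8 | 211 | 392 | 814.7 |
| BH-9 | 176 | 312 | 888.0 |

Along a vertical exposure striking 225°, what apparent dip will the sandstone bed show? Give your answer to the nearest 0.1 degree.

Let the plane be z = a·x + b·y + c.
BH-8−BH-7: 110a + 47b = −36.4;  BH-9−BH-7: 75a − 33b = 36.9.
Solving gives a = 0.07451, b = −0.94885.
Unit vector along 225° is (sin 225°, cos 225°) = (-0.7071, -0.7071).
Slope in that direction = a·(-0.7071) + b·(-0.7071) = 0.61825.
Apparent dip = arctan|0.61825| = 31.7° (true dip is 43.6°, so apparent ≤ true as expected).

31.7°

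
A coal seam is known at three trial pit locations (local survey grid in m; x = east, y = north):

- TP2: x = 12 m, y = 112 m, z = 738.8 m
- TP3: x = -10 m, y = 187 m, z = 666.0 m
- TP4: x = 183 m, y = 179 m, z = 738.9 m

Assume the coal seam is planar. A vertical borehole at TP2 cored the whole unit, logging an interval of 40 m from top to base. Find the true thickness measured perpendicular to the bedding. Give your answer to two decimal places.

29.22 m

Two edge vectors: TP2→TP3 = (-22, 75, -72.8), TP2→TP4 = (171, 67, 0.1).
Normal n = (TP2→TP3) × (TP2→TP4) = (4885.1, -12446.6, -14299).
So ∂z/∂x = −n_x/n_z = 0.34164 and ∂z/∂y = −n_y/n_z = −0.87045.
|∇z| = √(a²+b²) = 0.93510, so dip δ = arctan(0.93510) = 43.08°.
True thickness = vertical thickness × cos δ = 40 × cos 43.08° = 29.22 m.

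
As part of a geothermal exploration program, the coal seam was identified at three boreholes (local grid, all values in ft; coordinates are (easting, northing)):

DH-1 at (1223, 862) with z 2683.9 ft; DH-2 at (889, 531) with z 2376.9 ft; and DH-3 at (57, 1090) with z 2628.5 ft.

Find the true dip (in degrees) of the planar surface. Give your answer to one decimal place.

Two edge vectors: DH-1→DH-2 = (-334, -331, -307), DH-1→DH-3 = (-1166, 228, -55.4).
Normal n = (DH-1→DH-2) × (DH-1→DH-3) = (88333.4, 339458.4, -462098).
So ∂z/∂E = −n_x/n_z = 0.19116 and ∂z/∂N = −n_y/n_z = 0.73460.
Gradient magnitude |∇z| = √(a² + b²) = √(0.03654 + 0.53964) = 0.75907.
True dip = arctan(0.75907) = 37.2°, dipping toward SSW (azimuth ≈ 195°).

37.2°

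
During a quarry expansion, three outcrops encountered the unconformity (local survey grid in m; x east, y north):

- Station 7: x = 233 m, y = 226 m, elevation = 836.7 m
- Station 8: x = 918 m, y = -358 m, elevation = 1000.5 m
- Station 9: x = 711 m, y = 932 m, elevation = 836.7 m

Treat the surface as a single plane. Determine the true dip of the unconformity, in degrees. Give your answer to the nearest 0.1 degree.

10.4°

Let the plane be z = a·x + b·y + c.
Station 8−Station 7: 685a − 584b = 163.8;  Station 9−Station 7: 478a + 706b = 0.
Solving gives a = 0.15161, b = −0.10265.
Gradient magnitude |∇z| = √(a² + b²) = √(0.02299 + 0.01054) = 0.18309.
True dip = arctan(0.18309) = 10.4°, dipping toward NW (azimuth ≈ 304°).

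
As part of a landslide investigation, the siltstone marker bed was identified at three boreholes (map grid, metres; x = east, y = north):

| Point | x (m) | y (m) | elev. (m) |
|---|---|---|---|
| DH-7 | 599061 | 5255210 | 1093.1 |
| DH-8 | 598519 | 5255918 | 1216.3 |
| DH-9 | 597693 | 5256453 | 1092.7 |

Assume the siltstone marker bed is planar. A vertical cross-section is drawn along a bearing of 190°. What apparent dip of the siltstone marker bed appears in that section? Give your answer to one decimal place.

33.2°

Let the plane be z = a·x + b·y + c.
DH-8−DH-7: −542a + 708b = 123.2;  DH-9−DH-7: −1368a + 1243b = −0.4.
Solving gives a = 0.52036, b = 0.57236.
Unit vector along 190° is (sin 190°, cos 190°) = (-0.1736, -0.9848).
Slope in that direction = a·(-0.1736) + b·(-0.9848) = −0.65403.
Apparent dip = arctan|0.65403| = 33.2° (true dip is 37.7°, so apparent ≤ true as expected).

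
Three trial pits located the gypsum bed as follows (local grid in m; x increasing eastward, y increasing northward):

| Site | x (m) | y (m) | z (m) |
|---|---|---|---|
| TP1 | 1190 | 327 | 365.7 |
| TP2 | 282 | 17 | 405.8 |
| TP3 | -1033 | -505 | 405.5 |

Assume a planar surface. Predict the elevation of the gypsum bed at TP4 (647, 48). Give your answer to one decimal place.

314.9 m

Let the plane be z = a·x + b·y + c.
TP2−TP1: −908a − 310b = 40.1;  TP3−TP1: −2223a − 832b = 39.8.
Solving gives a = −0.316998, b = 0.799142.
Then c = 365.7 − a·1190 − b·327 = 481.61.
At (647, 48): z = −205.1 + 38.4 + 481.61 = 314.9 m.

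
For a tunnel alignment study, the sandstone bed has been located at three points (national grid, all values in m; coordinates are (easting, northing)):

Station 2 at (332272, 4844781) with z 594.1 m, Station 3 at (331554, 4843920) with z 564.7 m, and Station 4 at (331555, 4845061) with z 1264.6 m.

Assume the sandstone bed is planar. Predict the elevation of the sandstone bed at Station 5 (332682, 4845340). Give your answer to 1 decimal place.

652.2 m

Two edge vectors: Station 2→Station 3 = (-718, -861, -29.4), Station 2→Station 4 = (-717, 280, 670.5).
Normal n = (Station 2→Station 3) × (Station 2→Station 4) = (-569068.5, 502498.8, -818377).
So ∂z/∂E = −n_x/n_z = −0.695362284 and ∂z/∂N = −n_y/n_z = 0.614018722.
Intercept c from Station 2: 594.1 + 231049.42 − 2974786.24 = −2743142.72.
At (332682, 4845340): z = −231334.5 + 2975129.5 − 2743142.72 = 652.2 m.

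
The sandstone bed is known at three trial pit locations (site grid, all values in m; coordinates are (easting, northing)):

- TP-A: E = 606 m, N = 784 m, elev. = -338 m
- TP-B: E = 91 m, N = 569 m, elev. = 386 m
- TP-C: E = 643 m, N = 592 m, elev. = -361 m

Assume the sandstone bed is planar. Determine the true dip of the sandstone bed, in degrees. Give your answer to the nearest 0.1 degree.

53.6°

Two edge vectors: TP-A→TP-B = (-515, -215, 724), TP-A→TP-C = (37, -192, -23).
Normal n = (TP-A→TP-B) × (TP-A→TP-C) = (143953, 14943, 106835).
So ∂z/∂E = −n_x/n_z = −1.34743 and ∂z/∂N = −n_y/n_z = −0.13987.
Gradient magnitude |∇z| = √(a² + b²) = √(1.81558 + 0.01956) = 1.35467.
True dip = arctan(1.35467) = 53.6°, dipping toward E (azimuth ≈ 084°).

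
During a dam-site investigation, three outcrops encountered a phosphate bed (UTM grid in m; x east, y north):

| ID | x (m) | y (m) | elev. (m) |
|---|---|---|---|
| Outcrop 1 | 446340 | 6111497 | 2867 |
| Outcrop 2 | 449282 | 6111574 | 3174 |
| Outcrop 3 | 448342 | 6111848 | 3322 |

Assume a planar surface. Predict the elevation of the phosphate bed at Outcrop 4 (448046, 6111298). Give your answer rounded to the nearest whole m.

Two edge vectors: Outcrop 1→Outcrop 2 = (2942, 77, 307), Outcrop 1→Outcrop 3 = (2002, 351, 455).
Normal n = (Outcrop 1→Outcrop 2) × (Outcrop 1→Outcrop 3) = (-72722, -723996, 878488).
So ∂z/∂x = −n_x/n_z = 0.08278087 and ∂z/∂y = −n_y/n_z = 0.82413875.
Intercept c from Outcrop 1: 2867 − 36948.41 − 5036721.48 = −5070802.90.
At (448046, 6111298): z = 37089.6 + 5036557.5 − 5070802.90 = 2844.2 m.

2844 m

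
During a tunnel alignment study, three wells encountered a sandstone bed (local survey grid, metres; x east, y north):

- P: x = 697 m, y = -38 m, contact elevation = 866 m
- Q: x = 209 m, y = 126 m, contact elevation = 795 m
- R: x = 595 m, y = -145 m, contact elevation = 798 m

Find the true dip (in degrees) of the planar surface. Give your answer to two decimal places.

Two edge vectors: P→Q = (-488, 164, -71), P→R = (-102, -107, -68).
Normal n = (P→Q) × (P→R) = (-18749, -25942, 68944).
So ∂z/∂x = −n_x/n_z = 0.27195 and ∂z/∂y = −n_y/n_z = 0.37628.
Gradient magnitude |∇z| = √(a² + b²) = √(0.07395 + 0.14158) = 0.46426.
True dip = arctan(0.46426) = 24.90°, dipping toward SW (azimuth ≈ 216°).

24.90°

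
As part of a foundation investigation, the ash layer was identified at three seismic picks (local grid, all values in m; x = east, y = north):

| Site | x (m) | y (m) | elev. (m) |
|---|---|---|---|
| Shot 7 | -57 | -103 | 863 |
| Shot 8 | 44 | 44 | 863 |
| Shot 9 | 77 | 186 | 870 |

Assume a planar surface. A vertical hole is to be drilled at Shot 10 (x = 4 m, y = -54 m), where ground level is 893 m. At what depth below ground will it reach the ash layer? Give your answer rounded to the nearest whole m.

33 m

Two edge vectors: Shot 7→Shot 8 = (101, 147, 0), Shot 7→Shot 9 = (134, 289, 7).
Normal n = (Shot 7→Shot 8) × (Shot 7→Shot 9) = (1029, -707, 9491).
So ∂z/∂x = −n_x/n_z = −0.10842 and ∂z/∂y = −n_y/n_z = 0.07449.
Intercept c from Shot 7: 863 − 6.18 + 7.67 = 864.49.
At (4, -54): z_contact = −0.4 − 4.0 + 864.49 = 860.0 m.
Depth below ground = 893 − 860.0 = 33 m.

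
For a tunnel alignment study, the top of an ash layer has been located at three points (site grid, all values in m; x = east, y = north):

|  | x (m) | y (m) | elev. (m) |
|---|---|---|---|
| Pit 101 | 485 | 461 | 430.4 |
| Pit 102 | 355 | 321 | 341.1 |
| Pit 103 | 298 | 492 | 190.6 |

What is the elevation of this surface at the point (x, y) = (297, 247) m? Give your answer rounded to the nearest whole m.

Let the plane be z = a·x + b·y + c.
Pit 102−Pit 101: −130a − 140b = −89.3;  Pit 103−Pit 101: −187a + 31b = −239.8.
Solving gives a = 1.20292, b = −0.47914.
Then c = 430.4 − a·485 − b·461 = 67.87.
At (297, 247): z = 357.3 − 118.3 + 67.87 = 306.8 m.

307 m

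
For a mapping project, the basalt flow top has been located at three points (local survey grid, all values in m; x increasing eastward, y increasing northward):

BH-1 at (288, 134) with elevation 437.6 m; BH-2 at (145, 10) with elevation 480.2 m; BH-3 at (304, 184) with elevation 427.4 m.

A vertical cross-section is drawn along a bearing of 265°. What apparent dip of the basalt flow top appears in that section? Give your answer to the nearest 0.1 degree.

10.2°

Two edge vectors: BH-1→BH-2 = (-143, -124, 42.6), BH-1→BH-3 = (16, 50, -10.2).
Normal n = (BH-1→BH-2) × (BH-1→BH-3) = (-865.2, -777, -5166).
So ∂z/∂x = −n_x/n_z = −0.16748 and ∂z/∂y = −n_y/n_z = −0.15041.
Unit vector along 265° is (sin 265°, cos 265°) = (-0.9962, -0.0872).
Slope in that direction = a·(-0.9962) + b·(-0.0872) = 0.17995.
Apparent dip = arctan|0.17995| = 10.2° (true dip is 12.7°, so apparent ≤ true as expected).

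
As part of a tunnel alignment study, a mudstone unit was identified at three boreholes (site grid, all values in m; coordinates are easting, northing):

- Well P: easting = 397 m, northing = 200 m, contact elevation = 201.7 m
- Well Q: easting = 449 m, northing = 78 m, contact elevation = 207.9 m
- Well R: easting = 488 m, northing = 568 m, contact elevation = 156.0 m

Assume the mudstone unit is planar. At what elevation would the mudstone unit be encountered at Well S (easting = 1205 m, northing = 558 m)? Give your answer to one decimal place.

Two edge vectors: Well P→Well Q = (52, -122, 6.2), Well P→Well R = (91, 368, -45.7).
Normal n = (Well P→Well Q) × (Well P→Well R) = (3293.8, 2940.6, 30238).
So ∂z/∂easting = −n_x/n_z = −0.108929 and ∂z/∂northing = −n_y/n_z = −0.097248.
Intercept c from Well P: 201.7 + 43.24 + 19.45 = 264.39.
At (1205, 558): z = −131.3 − 54.3 + 264.39 = 78.9 m.

78.9 m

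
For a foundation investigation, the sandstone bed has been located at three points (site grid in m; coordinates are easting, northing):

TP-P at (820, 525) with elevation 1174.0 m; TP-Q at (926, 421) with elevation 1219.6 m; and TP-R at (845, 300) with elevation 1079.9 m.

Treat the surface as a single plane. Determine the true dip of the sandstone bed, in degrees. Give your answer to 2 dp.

Let the plane be z = a·easting + b·northing + c.
TP-Q−TP-P: 106a − 104b = 45.6;  TP-R−TP-P: 25a − 225b = −94.1.
Solving gives a = 0.94336, b = 0.52304.
Gradient magnitude |∇z| = √(a² + b²) = √(0.88993 + 0.27357) = 1.07866.
True dip = arctan(1.07866) = 47.17°, dipping toward WSW (azimuth ≈ 241°).

47.17°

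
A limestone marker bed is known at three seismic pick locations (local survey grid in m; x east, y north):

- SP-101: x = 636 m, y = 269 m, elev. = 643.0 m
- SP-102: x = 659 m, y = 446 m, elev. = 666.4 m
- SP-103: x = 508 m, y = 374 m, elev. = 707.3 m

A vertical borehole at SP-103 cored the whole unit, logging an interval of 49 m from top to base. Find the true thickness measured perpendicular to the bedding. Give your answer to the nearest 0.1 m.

Two edge vectors: SP-101→SP-102 = (23, 177, 23.4), SP-101→SP-103 = (-128, 105, 64.3).
Normal n = (SP-101→SP-102) × (SP-101→SP-103) = (8924.1, -4474.1, 25071).
So ∂z/∂x = −n_x/n_z = −0.35595 and ∂z/∂y = −n_y/n_z = 0.17846.
|∇z| = √(a²+b²) = 0.39818, so dip δ = arctan(0.39818) = 21.71°.
True thickness = vertical thickness × cos δ = 49 × cos 21.71° = 45.5 m.

45.5 m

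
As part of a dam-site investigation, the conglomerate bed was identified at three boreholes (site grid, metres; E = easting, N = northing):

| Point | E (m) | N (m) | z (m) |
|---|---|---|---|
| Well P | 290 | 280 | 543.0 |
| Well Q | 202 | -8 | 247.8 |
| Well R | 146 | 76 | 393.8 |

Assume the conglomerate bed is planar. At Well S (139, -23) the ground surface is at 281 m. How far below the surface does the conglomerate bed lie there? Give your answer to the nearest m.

Let the plane be z = a·E + b·N + c.
Well Q−Well P: −88a − 288b = −295.2;  Well R−Well P: −144a − 204b = −149.2.
Solving gives a = −0.73347, b = 1.24912.
Then c = 543 − a·290 − b·280 = 405.95.
At (139, -23): z_contact = −102.0 − 28.7 + 405.95 = 275.3 m.
Depth below ground = 281 − 275.3 = 6 m.

6 m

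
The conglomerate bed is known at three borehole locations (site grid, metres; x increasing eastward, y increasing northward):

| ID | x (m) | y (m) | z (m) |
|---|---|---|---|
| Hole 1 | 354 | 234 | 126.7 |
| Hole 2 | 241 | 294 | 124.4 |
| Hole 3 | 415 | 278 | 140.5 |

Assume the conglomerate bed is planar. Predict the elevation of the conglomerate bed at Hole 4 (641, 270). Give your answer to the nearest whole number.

164 m

Two edge vectors: Hole 1→Hole 2 = (-113, 60, -2.3), Hole 1→Hole 3 = (61, 44, 13.8).
Normal n = (Hole 1→Hole 2) × (Hole 1→Hole 3) = (929.2, 1419.1, -8632).
So ∂z/∂x = −n_x/n_z = 0.10765 and ∂z/∂y = −n_y/n_z = 0.16440.
Intercept c from Hole 1: 126.7 − 38.11 − 38.47 = 50.12.
At (641, 270): z = 69.0 + 44.4 + 50.12 = 163.5 m.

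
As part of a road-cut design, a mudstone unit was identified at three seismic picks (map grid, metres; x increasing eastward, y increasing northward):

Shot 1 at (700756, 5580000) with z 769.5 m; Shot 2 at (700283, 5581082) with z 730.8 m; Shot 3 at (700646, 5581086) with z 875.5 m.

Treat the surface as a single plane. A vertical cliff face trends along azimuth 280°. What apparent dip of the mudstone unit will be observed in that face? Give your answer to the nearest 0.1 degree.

20.2°

Two edge vectors: Shot 1→Shot 2 = (-473, 1082, -38.7), Shot 1→Shot 3 = (-110, 1086, 106).
Normal n = (Shot 1→Shot 2) × (Shot 1→Shot 3) = (156720.2, 54395, -394658).
So ∂z/∂x = −n_x/n_z = 0.39710 and ∂z/∂y = −n_y/n_z = 0.13783.
Unit vector along 280° is (sin 280°, cos 280°) = (-0.9848, 0.1736).
Slope in that direction = a·(-0.9848) + b·(0.1736) = −0.36714.
Apparent dip = arctan|0.36714| = 20.2° (true dip is 22.8°, so apparent ≤ true as expected).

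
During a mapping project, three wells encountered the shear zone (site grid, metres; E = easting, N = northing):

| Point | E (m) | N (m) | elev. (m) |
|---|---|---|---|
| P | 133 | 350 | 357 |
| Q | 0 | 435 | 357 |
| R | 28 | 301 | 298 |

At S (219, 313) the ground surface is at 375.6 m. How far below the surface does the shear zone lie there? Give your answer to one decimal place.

Two edge vectors: P→Q = (-133, 85, 0), P→R = (-105, -49, -59).
Normal n = (P→Q) × (P→R) = (-5015, -7847, 15442).
So ∂z/∂E = −n_x/n_z = 0.32476 and ∂z/∂N = −n_y/n_z = 0.50816.
Intercept c from P: 357 − 43.19 − 177.86 = 135.95.
At (219, 313): z_contact = 71.12 + 159.05 + 135.95 = 366.13 m.
Depth below ground = 375.6 − 366.13 = 9.5 m.

9.5 m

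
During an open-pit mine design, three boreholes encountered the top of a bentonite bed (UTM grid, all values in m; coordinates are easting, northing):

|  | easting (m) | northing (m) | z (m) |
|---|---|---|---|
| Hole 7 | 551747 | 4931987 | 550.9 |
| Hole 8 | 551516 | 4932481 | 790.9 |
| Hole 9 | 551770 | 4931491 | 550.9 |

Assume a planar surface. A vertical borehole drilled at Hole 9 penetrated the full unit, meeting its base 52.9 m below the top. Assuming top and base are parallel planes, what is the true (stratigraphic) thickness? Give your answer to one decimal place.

34.6 m

Two edge vectors: Hole 7→Hole 8 = (-231, 494, 240), Hole 7→Hole 9 = (23, -496, 0).
Normal n = (Hole 7→Hole 8) × (Hole 7→Hole 9) = (119040, 5520, 103214).
So ∂z/∂easting = −n_x/n_z = −1.15333 and ∂z/∂northing = −n_y/n_z = −0.05348.
|∇z| = √(a²+b²) = 1.15457, so dip δ = arctan(1.15457) = 49.10°.
True thickness = vertical thickness × cos δ = 52.9 × cos 49.10° = 34.6 m.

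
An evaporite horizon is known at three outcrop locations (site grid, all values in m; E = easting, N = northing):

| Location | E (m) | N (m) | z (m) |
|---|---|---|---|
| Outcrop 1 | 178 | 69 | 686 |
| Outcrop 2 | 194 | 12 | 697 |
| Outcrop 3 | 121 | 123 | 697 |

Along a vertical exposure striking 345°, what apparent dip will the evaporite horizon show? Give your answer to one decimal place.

Let the plane be z = a·E + b·N + c.
Outcrop 2−Outcrop 1: 16a − 57b = 11;  Outcrop 3−Outcrop 1: −57a + 54b = 11.
Solving gives a = −0.51195, b = −0.33669.
Unit vector along 345° is (sin 345°, cos 345°) = (-0.2588, 0.9659).
Slope in that direction = a·(-0.2588) + b·(0.9659) = −0.19271.
Apparent dip = arctan|0.19271| = 10.9° (true dip is 31.5°, so apparent ≤ true as expected).

10.9°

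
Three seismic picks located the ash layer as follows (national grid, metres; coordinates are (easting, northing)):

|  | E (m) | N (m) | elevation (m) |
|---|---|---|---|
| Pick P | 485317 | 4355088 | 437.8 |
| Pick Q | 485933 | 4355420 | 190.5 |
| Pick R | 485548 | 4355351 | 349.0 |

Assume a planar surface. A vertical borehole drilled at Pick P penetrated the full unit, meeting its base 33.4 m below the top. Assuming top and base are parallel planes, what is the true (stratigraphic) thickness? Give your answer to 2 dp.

Let the plane be z = a·E + b·N + c.
Pick Q−Pick P: 616a + 332b = −247.3;  Pick R−Pick P: 231a + 263b = −88.8.
Solving gives a = −0.41678, b = 0.02843.
|∇z| = √(a²+b²) = 0.41775, so dip δ = arctan(0.41775) = 22.67°.
True thickness = vertical thickness × cos δ = 33.4 × cos 22.67° = 30.82 m.

30.82 m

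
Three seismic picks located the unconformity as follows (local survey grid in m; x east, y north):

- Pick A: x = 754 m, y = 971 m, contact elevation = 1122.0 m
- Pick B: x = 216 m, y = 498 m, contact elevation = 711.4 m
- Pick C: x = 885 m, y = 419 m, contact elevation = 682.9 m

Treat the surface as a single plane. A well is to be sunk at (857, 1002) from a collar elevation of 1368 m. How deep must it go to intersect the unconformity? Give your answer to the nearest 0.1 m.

Let the plane be z = a·x + b·y + c.
Pick B−Pick A: −538a − 473b = −410.6;  Pick C−Pick A: 131a − 552b = −439.1.
Solving gives a = 0.052814, b = 0.808005.
Then c = 1122 − a·754 − b·971 = 297.61.
At (857, 1002): z_contact = 45.26 + 809.62 + 297.61 = 1152.49 m.
Depth below ground = 1368 − 1152.49 = 215.5 m.

215.5 m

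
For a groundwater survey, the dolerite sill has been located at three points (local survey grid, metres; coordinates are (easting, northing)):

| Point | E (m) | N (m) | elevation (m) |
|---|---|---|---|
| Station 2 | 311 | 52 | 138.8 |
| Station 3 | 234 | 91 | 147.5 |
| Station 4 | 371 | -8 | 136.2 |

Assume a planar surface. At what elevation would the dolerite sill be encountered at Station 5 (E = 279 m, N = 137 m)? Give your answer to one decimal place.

132.7 m

Two edge vectors: Station 2→Station 3 = (-77, 39, 8.7), Station 2→Station 4 = (60, -60, -2.6).
Normal n = (Station 2→Station 3) × (Station 2→Station 4) = (420.6, 321.8, 2280).
So ∂z/∂E = −n_x/n_z = −0.18447 and ∂z/∂N = −n_y/n_z = −0.14114.
Intercept c from Station 2: 138.8 + 57.37 + 7.34 = 203.51.
At (279, 137): z = −51.5 − 19.3 + 203.51 = 132.7 m.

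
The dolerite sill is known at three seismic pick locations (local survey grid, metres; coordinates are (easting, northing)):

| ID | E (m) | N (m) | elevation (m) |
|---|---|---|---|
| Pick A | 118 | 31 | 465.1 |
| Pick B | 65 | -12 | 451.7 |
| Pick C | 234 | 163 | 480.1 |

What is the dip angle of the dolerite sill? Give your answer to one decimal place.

34.0°

Two edge vectors: Pick A→Pick B = (-53, -43, -13.4), Pick A→Pick C = (116, 132, 15).
Normal n = (Pick A→Pick B) × (Pick A→Pick C) = (1123.8, -759.4, -2008).
So ∂z/∂E = −n_x/n_z = 0.55966 and ∂z/∂N = −n_y/n_z = −0.37819.
Gradient magnitude |∇z| = √(a² + b²) = √(0.31322 + 0.14303) = 0.67546.
True dip = arctan(0.67546) = 34.0°, dipping toward NW (azimuth ≈ 304°).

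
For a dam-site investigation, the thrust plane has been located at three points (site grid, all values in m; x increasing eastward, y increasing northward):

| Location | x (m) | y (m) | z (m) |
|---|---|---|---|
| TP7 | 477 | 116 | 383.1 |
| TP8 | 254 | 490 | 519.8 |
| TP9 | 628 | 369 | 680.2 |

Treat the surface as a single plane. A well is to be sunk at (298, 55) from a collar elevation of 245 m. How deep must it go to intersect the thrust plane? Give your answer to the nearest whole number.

Two edge vectors: TP7→TP8 = (-223, 374, 136.7), TP7→TP9 = (151, 253, 297.1).
Normal n = (TP7→TP8) × (TP7→TP9) = (76530.3, 86895, -112893).
So ∂z/∂x = −n_x/n_z = 0.67790 and ∂z/∂y = −n_y/n_z = 0.76971.
Intercept c from TP7: 383.1 − 323.36 − 89.29 = −29.55.
At (298, 55): z_contact = 202.0 + 42.3 − 29.55 = 214.8 m.
Depth below ground = 245 − 214.8 = 30 m.

30 m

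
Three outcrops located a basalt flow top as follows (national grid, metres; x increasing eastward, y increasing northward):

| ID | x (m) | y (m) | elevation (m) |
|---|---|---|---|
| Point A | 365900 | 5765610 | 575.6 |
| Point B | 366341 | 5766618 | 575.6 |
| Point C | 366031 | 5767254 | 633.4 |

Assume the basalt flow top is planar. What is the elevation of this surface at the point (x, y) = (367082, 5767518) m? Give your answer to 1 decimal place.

Two edge vectors: Point A→Point B = (441, 1008, 0), Point A→Point C = (131, 1644, 57.8).
Normal n = (Point A→Point B) × (Point A→Point C) = (58262.4, -25489.8, 592956).
So ∂z/∂x = −n_x/n_z = −0.098257544 and ∂z/∂y = −n_y/n_z = 0.042987675.
Intercept c from Point A: 575.6 + 35952.44 − 247850.17 = −211322.14.
At (367082, 5767518): z = −36068.6 + 247932.2 − 211322.14 = 541.5 m.

541.5 m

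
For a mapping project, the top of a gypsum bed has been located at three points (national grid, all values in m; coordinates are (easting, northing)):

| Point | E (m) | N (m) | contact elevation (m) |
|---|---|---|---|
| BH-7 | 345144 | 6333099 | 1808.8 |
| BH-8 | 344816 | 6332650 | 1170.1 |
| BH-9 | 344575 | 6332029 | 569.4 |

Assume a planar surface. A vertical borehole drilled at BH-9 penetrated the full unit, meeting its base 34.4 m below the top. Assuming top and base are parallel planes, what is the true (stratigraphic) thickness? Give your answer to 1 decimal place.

20.0 m

Two edge vectors: BH-7→BH-8 = (-328, -449, -638.7), BH-7→BH-9 = (-569, -1070, -1239.4).
Normal n = (BH-7→BH-8) × (BH-7→BH-9) = (-126918.4, -43102.9, 95479).
So ∂z/∂E = −n_x/n_z = 1.32928 and ∂z/∂N = −n_y/n_z = 0.45144.
|∇z| = √(a²+b²) = 1.40385, so dip δ = arctan(1.40385) = 54.54°.
True thickness = vertical thickness × cos δ = 34.4 × cos 54.54° = 20.0 m.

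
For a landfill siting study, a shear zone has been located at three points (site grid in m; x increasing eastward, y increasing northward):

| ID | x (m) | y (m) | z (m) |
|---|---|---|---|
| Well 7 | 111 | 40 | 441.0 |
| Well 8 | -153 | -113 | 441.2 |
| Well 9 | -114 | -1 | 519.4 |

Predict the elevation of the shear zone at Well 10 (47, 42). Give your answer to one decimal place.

475.3 m

Let the plane be z = a·x + b·y + c.
Well 8−Well 7: −264a − 153b = 0.2;  Well 9−Well 7: −225a − 41b = 78.4.
Solving gives a = −0.50790, b = 0.87507.
Then c = 441 − a·111 − b·40 = 462.37.
At (47, 42): z = −23.9 + 36.8 + 462.37 = 475.3 m.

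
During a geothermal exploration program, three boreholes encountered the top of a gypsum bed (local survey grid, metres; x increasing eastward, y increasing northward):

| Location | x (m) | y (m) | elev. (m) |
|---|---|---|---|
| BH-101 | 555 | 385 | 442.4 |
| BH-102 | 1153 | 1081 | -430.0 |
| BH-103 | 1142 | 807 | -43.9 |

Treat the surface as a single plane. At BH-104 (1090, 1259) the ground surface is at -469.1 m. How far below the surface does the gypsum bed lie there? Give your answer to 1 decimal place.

Let the plane be z = a·x + b·y + c.
BH-102−BH-101: 598a + 696b = −872.4;  BH-103−BH-101: 587a + 422b = −486.3.
Solving gives a = 0.190069, b = −1.416755.
Then c = 442.4 − a·555 − b·385 = 882.36.
At (1090, 1259): z_contact = 207.18 − 1783.69 + 882.36 = -694.16 m.
Depth below ground = -469.1 − (-694.16) = 225.1 m.

225.1 m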